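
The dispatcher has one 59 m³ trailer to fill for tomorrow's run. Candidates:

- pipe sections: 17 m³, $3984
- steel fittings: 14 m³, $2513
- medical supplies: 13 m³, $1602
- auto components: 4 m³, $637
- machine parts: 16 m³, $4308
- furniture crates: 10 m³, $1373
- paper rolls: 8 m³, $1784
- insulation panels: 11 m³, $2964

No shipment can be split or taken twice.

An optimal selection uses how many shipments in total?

Optimal total is 13769.
For example pipe sections + steel fittings + machine parts + insulation panels achieves it, using 58 m³.
All optima have 4 shipments.

4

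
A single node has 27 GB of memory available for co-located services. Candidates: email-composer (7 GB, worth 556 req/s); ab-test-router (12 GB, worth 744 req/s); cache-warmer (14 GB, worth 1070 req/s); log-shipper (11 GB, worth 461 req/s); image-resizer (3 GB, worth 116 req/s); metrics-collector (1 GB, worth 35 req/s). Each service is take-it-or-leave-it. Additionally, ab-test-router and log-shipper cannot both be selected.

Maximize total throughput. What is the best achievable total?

Taking the top-ratio services first gives email-composer + cache-warmer + image-resizer + metrics-collector for 1777 (25 GB).
Replace email-composer and image-resizer with ab-test-router: the trade gains 72 net, giving 1849 at 27 GB.

1849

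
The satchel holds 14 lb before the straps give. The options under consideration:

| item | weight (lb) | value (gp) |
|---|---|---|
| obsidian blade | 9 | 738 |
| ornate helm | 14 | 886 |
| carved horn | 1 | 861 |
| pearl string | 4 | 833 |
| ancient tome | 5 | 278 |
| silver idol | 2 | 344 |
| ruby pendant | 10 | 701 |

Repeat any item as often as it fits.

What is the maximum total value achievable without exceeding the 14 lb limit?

12054

The ratio ordering already packs tightly: 14×carved horn, 14 lb, 12054.
Nothing else within 14 lb beats 12054.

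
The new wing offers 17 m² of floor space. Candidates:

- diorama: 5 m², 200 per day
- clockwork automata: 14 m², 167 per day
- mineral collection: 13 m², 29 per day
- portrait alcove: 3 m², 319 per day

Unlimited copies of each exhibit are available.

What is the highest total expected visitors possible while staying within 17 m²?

5×portrait alcove uses 15 of the 17 m² and totals 1595.
No other feasible combination exceeds 1595.

1595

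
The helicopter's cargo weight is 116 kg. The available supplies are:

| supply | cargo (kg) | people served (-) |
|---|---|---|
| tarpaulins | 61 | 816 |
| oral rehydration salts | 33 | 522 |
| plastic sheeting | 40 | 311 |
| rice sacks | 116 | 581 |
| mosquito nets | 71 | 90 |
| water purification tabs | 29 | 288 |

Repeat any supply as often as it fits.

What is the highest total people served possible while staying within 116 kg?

1566

Taking 3×oral rehydration salts: 99 kg used, 1566 in people served.
Nothing else within 116 kg beats 1566.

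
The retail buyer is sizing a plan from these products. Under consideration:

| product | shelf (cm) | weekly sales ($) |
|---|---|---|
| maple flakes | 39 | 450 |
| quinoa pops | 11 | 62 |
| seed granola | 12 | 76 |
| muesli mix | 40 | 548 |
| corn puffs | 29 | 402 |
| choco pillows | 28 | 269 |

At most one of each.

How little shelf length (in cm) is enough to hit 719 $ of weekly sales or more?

67

Minimise cm subject to total weekly sales ≥ 719.
maple flakes + choco pillows reaches 719 using 67 cm.
No combination under 67 cm hits 719.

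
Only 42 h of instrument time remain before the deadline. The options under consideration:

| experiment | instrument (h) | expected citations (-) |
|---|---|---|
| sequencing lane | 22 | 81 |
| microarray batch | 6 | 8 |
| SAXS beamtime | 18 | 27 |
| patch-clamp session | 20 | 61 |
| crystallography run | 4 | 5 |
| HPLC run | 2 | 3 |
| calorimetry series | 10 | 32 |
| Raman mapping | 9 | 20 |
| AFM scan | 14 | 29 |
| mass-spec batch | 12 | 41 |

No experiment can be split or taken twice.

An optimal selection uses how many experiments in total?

2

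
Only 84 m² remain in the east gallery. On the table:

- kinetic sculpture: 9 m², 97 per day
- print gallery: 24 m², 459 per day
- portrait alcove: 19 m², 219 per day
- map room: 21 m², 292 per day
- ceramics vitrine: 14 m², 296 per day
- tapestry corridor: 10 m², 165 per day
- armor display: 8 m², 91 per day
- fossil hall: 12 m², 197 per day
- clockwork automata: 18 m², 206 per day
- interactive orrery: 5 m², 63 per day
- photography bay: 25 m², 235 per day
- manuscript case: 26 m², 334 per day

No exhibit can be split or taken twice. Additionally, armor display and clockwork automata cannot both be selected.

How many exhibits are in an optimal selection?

Best achievable expected visitors is 1409.
print gallery + map room + ceramics vitrine + tapestry corridor + fossil hall hits 1409 at 81 m².
Any selection reaching 1409 contains exactly 5 exhibits.

5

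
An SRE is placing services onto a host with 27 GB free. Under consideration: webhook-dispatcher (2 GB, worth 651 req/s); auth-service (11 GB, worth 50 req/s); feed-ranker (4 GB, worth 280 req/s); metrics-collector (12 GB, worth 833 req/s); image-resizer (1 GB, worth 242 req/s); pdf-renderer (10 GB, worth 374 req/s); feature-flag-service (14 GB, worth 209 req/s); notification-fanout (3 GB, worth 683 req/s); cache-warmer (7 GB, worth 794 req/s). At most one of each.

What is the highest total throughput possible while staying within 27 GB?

3203

Ranking by ratio (throughput/GB): webhook-dispatcher 325.50, image-resizer 242.00, notification-fanout 227.67.
Taking the top-ratio services first gives webhook-dispatcher + feed-ranker + image-resizer + pdf-renderer + notification-fanout + cache-warmer for 3024 (27 GB).
Dropping feed-ranker and pdf-renderer frees 14 GB; slotting in metrics-collector (12 GB) lifts the total to 3203 at 25 GB.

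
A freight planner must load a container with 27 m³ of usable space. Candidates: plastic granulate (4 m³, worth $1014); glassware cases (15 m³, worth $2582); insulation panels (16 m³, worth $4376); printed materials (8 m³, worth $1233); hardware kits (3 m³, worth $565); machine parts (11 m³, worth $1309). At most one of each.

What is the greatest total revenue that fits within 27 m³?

Greedy by ratio would take plastic granulate + insulation panels + hardware kits: 23 m³ used, total 5955.
The 4 m³ tied up in plastic granulate is better spent on printed materials — total rises to 6174 (27 m³).

6174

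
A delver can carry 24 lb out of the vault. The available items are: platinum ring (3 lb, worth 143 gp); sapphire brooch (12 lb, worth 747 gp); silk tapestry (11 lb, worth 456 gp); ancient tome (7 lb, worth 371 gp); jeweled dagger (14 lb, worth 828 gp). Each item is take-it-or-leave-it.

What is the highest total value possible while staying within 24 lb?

Taking the top-ratio items first gives platinum ring + sapphire brooch + ancient tome for 1261 (22 lb).
The 12 lb tied up in sapphire brooch is better spent on jeweled dagger — total rises to 1342 (24 lb).
No other feasible combination exceeds 1342.

1342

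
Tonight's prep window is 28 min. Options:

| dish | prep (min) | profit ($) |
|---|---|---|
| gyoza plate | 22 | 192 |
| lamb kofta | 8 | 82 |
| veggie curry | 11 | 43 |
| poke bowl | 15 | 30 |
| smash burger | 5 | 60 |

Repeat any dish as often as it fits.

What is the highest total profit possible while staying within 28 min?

Ranking by ratio (profit/min): smash burger 12.00, lamb kofta 10.25, gyoza plate 8.73, veggie curry 3.91.
Filling by ratio: 5×smash burger for 300, with 3 min left unused.
Dropping smash burger frees 5 min; slotting in lamb kofta (8 min) lifts the total to 322 at 28 min.

322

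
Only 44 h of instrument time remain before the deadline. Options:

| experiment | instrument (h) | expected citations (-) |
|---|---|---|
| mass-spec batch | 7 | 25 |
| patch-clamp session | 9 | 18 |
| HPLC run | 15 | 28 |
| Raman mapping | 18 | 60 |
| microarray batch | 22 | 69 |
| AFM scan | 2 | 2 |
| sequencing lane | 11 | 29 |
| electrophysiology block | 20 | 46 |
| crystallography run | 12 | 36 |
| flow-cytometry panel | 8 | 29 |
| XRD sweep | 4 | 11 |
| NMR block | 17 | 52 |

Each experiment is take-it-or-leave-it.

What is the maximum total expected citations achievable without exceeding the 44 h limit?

143

Taking the top-ratio experiments first gives mass-spec batch + Raman mapping + AFM scan + flow-cytometry panel + XRD sweep for 127 (39 h).
The 6 h tied up in AFM scan and XRD sweep is better spent on sequencing lane — total rises to 143 (44 h).
Next best is mass-spec batch + crystallography run + flow-cytometry panel + NMR block at 142 (44 h) — short by 1.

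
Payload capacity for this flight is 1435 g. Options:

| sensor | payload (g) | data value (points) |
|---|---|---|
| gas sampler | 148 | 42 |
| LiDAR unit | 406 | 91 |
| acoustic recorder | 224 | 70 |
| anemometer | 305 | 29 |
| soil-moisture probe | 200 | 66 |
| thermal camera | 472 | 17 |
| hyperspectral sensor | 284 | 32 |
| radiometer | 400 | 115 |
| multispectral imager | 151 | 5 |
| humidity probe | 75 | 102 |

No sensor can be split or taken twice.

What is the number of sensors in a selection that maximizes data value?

The maximum data value within 1435 g is 444.
LiDAR unit + acoustic recorder + soil-moisture probe + radiometer + humidity probe hits 444 at 1305 g.
Every optimal selection uses 5 sensors.

5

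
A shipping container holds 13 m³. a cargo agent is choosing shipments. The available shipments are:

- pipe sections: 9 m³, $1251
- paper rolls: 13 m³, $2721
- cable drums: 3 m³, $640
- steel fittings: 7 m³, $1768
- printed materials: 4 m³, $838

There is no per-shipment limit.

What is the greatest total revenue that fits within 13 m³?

Density check — steel fittings 252.57, cable drums 213.33, printed materials 209.50 are the best per m³.
Taking 2×cable drums + steel fittings: 13 m³ used, 3048 in revenue.
Every other selection either busts 13 m³ or fails to beat 3048.

3048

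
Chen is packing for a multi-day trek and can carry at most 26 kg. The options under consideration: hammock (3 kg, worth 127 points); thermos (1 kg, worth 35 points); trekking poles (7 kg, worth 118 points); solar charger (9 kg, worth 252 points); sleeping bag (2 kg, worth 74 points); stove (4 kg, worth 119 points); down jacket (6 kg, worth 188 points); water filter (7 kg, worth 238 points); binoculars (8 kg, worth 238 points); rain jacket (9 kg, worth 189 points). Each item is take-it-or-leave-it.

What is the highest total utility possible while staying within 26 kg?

By utility per kg: hammock 42.33, sleeping bag 37.00, thermos 35.00 lead.
Filling by ratio: hammock + thermos + sleeping bag + stove + down jacket + water filter for 781, with 3 kg left unused.
Dropping thermos and stove frees 5 kg; slotting in binoculars (8 kg) lifts the total to 865 at 26 kg.
No other feasible combination exceeds 865.

865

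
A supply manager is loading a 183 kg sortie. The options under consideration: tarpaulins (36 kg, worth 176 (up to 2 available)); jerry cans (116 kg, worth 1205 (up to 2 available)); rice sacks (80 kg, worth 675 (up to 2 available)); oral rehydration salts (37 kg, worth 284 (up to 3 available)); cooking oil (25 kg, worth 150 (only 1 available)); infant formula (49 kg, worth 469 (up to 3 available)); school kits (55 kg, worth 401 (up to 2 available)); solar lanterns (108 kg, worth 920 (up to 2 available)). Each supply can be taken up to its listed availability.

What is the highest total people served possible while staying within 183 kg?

1674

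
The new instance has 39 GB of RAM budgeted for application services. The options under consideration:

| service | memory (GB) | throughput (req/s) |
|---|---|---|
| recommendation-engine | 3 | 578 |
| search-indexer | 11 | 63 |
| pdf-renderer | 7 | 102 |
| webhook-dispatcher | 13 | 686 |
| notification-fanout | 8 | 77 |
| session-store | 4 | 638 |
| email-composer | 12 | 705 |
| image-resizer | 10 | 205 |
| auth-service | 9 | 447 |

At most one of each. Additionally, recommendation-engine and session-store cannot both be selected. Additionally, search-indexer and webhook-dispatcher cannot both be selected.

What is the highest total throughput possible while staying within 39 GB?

2476

Ranking by ratio (throughput/GB): recommendation-engine 192.67, session-store 159.50, email-composer 58.75.
Best packing: webhook-dispatcher + session-store + email-composer + auth-service — 38 GB, 2476 total.
No other feasible combination exceeds 2476.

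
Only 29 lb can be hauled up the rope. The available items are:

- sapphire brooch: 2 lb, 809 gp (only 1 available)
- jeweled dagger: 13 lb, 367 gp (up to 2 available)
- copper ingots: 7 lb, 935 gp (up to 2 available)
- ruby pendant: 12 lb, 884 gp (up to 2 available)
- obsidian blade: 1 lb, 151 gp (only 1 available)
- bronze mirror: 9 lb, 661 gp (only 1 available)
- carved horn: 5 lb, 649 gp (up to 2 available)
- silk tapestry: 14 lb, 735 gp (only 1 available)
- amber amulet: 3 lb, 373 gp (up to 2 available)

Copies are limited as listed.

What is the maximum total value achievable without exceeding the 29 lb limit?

A density-first pass picks sapphire brooch + 2×copper ingots + obsidian blade + 2×carved horn — 4128 at 27 lb.
Replace obsidian blade with amber amulet: the trade gains 222 net, giving 4350 at 29 lb.

4350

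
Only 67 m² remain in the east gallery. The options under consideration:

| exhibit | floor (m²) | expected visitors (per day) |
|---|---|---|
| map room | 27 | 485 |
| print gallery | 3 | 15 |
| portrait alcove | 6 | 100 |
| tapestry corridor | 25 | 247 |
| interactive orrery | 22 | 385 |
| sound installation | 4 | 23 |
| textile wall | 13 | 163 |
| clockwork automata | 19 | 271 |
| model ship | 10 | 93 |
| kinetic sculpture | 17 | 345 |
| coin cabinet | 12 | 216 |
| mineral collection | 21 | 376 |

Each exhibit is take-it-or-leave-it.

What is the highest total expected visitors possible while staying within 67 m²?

1215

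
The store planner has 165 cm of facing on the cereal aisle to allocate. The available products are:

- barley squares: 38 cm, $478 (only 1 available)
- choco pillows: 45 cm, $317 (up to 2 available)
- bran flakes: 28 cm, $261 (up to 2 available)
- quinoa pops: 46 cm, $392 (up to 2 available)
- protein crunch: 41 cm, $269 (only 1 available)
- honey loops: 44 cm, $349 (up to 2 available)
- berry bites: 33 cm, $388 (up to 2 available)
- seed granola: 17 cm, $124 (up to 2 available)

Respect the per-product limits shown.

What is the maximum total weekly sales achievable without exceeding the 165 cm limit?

Best packing: barley squares + 2×bran flakes + 2×berry bites — 160 cm, 1776 total.

1776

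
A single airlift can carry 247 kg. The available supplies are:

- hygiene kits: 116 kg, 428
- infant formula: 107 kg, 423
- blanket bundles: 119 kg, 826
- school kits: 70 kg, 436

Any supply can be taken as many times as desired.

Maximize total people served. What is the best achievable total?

1652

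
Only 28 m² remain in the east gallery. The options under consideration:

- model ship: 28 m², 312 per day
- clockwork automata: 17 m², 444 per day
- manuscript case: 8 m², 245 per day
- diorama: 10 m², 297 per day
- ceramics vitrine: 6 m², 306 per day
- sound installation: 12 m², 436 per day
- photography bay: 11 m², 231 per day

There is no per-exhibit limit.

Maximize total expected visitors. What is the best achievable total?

4×ceramics vitrine uses 24 of the 28 m² and totals 1224.
The spare 4 m² is too small for any remaining exhibit, and no exchange beats 1224.

1224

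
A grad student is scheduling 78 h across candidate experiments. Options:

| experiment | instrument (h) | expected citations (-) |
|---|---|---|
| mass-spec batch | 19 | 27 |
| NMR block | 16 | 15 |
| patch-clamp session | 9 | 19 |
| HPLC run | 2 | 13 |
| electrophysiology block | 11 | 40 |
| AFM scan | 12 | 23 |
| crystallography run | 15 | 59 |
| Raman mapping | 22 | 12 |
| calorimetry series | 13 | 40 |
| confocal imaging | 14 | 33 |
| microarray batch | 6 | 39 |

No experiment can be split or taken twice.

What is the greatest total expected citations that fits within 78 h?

By expected citations per h: HPLC run 6.50, microarray batch 6.50, crystallography run 3.93 lead.
Filling by ratio: patch-clamp session + HPLC run + electrophysiology block + crystallography run + calorimetry series + confocal imaging + microarray batch for 243, with 8 h left unused.
Dropping patch-clamp session frees 9 h; slotting in AFM scan (12 h) lifts the total to 247 at 73 h.

247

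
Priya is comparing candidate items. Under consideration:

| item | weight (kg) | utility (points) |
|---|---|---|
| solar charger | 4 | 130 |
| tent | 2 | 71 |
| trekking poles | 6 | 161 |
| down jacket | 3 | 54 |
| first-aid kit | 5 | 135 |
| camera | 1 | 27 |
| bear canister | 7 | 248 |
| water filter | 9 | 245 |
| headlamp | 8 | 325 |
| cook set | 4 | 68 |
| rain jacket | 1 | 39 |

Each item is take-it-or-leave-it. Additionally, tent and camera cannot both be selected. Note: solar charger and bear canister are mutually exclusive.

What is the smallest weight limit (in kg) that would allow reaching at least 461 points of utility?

13

Need the lightest bundle worth ≥ 461.
solar charger + camera + headlamp reaches 482 using 13 kg.
Below 13 kg the best achievable stays under 461.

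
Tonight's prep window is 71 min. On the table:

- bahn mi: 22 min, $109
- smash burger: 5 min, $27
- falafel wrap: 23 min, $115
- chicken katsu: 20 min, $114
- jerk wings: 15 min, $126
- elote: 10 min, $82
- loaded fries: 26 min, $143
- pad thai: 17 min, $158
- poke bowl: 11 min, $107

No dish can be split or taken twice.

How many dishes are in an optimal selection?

4

Optimal total is 534.
jerk wings + loaded fries + pad thai + poke bowl hits 534 at 69 min.
Every optimal selection uses 4 dishes.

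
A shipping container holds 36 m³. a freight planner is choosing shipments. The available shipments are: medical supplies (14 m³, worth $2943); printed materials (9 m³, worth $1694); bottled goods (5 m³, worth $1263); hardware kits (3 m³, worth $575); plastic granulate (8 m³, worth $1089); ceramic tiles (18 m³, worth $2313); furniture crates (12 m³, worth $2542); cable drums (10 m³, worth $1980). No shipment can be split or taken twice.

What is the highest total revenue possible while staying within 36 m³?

7479

Taking the top-ratio shipments first gives medical supplies + bottled goods + hardware kits + furniture crates for 7323 (34 m³).
Dropping medical supplies and hardware kits frees 17 m³; slotting in printed materials + cable drums (19 m³) lifts the total to 7479 at 36 m³.
Next best is medical supplies + furniture crates + cable drums at 7465 (36 m³) — short by 14.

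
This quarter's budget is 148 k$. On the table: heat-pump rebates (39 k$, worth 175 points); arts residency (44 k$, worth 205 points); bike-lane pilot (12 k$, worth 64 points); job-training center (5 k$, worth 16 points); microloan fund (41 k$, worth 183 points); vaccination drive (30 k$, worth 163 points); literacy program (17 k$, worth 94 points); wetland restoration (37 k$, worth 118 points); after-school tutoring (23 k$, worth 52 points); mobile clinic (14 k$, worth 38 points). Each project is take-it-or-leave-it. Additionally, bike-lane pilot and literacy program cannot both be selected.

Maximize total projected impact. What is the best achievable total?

Density check — literacy program 5.53, vaccination drive 5.43, bike-lane pilot 5.33 are the best per k$.
Taking arts residency + microloan fund + vaccination drive + literacy program + mobile clinic: 146 k$ used, 683 in projected impact.

683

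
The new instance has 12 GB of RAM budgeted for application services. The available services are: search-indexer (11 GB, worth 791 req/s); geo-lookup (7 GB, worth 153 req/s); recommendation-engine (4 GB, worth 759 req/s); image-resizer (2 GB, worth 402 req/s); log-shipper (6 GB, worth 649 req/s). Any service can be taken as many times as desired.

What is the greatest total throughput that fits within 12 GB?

By throughput per GB: image-resizer 201.00, recommendation-engine 189.75, log-shipper 108.17, search-indexer 71.91 lead.
6×image-resizer uses 12 of the 12 GB and totals 2412.
That's the maximum — no swap from here does better than 2412.

2412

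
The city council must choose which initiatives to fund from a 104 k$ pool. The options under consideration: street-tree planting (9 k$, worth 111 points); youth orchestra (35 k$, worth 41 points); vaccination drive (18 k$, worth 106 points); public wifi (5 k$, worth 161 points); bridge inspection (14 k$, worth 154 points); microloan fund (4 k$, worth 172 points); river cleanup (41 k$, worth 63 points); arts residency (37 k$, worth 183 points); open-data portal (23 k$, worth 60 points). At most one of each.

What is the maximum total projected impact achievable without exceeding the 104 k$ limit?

Best packing: street-tree planting + vaccination drive + public wifi + bridge inspection + microloan fund + arts residency — 87 k$, 887 total.

887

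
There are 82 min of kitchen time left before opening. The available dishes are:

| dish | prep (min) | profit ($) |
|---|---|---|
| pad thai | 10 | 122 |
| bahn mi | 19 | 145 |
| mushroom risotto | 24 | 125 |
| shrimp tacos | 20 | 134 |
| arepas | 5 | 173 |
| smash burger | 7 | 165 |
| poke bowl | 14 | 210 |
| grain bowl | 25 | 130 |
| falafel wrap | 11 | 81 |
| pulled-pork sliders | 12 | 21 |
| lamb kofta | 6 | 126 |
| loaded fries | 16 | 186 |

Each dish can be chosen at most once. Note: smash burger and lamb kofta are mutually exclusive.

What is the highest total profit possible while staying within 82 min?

Best packing: pad thai + bahn mi + arepas + smash burger + poke bowl + falafel wrap + loaded fries — 82 min, 1082 total.
Runner-up pad thai + bahn mi + arepas + poke bowl + falafel wrap + lamb kofta + loaded fries tops out at 1043.

1082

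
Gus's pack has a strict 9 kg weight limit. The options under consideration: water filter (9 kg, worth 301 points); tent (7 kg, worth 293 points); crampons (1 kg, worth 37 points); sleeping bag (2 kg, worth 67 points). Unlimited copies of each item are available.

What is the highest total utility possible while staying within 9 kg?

367

By utility per kg: tent 41.86, crampons 37.00, sleeping bag 33.50, water filter 33.44 lead.
Tent + 2×crampons uses 9 of the 9 kg and totals 367.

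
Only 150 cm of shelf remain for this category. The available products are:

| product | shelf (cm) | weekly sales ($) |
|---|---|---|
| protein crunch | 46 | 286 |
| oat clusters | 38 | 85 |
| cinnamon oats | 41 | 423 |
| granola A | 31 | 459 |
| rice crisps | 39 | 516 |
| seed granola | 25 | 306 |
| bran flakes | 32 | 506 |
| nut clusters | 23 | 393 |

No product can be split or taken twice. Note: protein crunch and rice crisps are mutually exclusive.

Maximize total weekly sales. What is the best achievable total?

By weekly sales per cm: nut clusters 17.09, bran flakes 15.81, granola A 14.81, rice crisps 13.23 lead.
The ratio ordering already packs tightly: granola A + rice crisps + seed granola + bran flakes + nut clusters, 150 cm, 2180.

2180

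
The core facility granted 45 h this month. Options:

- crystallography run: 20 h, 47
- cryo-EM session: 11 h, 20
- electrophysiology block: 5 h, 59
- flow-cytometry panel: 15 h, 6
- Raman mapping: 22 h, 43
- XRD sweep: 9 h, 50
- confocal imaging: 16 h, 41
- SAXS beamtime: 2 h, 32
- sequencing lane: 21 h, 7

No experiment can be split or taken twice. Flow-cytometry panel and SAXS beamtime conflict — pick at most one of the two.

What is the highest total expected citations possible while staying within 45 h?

202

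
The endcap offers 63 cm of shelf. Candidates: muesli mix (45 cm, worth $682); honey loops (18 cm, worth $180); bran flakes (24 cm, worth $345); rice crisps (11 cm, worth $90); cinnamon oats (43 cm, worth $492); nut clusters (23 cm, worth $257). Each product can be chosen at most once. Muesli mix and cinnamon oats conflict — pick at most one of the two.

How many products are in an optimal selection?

2

The maximum weekly sales within 63 cm is 862.
muesli mix + honey loops hits 862 at 63 cm.
All optima have 2 products.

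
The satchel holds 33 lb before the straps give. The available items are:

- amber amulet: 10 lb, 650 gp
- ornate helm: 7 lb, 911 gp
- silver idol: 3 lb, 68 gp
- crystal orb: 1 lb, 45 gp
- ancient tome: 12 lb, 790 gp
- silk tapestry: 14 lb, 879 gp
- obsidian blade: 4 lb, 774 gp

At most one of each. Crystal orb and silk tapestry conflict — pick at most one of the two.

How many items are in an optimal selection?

4

Optimal total is 3125.
amber amulet + ornate helm + ancient tome + obsidian blade hits 3125 at 33 lb.
Any selection reaching 3125 contains exactly 4 items.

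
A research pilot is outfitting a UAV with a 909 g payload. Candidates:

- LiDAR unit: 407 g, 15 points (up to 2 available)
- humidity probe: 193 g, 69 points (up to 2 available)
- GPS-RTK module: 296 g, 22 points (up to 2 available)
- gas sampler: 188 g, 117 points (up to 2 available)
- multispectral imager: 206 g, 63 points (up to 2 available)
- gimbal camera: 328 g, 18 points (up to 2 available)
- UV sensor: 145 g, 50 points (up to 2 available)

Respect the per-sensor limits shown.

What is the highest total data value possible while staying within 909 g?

422

Taking 2×humidity probe + 2×gas sampler + UV sensor: 907 g used, 422 in data value.
No other feasible combination exceeds 422.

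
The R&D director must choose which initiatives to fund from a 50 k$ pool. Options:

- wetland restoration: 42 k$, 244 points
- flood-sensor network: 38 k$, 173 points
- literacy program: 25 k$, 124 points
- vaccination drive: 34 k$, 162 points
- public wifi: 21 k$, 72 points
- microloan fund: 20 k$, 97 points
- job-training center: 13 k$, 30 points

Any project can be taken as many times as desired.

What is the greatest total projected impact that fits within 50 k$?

Ranking by ratio (projected impact/k$): wetland restoration 5.81, literacy program 4.96, microloan fund 4.85, vaccination drive 4.76.
A density-first pass picks wetland restoration — 244 at 42 k$.
Dropping wetland restoration frees 42 k$; slotting in 2×literacy program (50 k$) lifts the total to 248 at 50 k$.

248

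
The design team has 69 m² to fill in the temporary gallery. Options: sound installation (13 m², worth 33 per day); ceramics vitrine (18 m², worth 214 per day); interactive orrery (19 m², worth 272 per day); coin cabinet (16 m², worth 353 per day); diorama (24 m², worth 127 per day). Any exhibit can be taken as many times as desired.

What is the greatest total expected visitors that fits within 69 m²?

1412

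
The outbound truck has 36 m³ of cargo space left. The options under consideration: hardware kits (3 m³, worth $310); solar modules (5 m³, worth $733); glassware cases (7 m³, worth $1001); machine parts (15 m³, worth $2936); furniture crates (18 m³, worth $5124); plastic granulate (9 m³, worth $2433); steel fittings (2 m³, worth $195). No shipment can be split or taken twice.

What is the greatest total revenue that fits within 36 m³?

8753

Filling by ratio: hardware kits + solar modules + furniture crates + plastic granulate for 8600, with 1 m³ left unused.
Dropping hardware kits and solar modules frees 8 m³; slotting in glassware cases + steel fittings (9 m³) lifts the total to 8753 at 36 m³.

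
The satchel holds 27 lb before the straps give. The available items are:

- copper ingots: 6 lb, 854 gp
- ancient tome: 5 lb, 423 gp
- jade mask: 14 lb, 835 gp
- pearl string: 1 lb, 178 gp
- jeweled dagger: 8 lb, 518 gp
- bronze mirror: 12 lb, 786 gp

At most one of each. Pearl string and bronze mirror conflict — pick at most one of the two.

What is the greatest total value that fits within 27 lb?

2290

Density check — pearl string 178.00, copper ingots 142.33, ancient tome 84.60, bronze mirror 65.50 are the best per lb.
Best packing: copper ingots + ancient tome + jade mask + pearl string — 26 lb, 2290 total.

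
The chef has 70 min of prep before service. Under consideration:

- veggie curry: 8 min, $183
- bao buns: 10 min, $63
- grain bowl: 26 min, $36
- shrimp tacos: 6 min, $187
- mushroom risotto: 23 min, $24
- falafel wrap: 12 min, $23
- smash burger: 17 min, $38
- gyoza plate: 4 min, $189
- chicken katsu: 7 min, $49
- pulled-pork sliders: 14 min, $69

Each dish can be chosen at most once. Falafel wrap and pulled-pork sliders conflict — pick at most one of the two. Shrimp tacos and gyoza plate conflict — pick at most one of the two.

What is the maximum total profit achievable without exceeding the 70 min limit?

591

Best packing: veggie curry + bao buns + smash burger + gyoza plate + chicken katsu + pulled-pork sliders — 60 min, 591 total.
Every other selection either busts 70 min or breaks a pairing rule or fails to beat 591.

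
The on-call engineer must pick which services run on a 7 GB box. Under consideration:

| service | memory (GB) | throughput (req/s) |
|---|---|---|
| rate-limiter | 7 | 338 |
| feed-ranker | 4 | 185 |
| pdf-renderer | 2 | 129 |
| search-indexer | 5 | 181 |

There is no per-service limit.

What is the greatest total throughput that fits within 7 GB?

Taking 3×pdf-renderer: 6 GB used, 387 in throughput.
No other feasible combination exceeds 387.

387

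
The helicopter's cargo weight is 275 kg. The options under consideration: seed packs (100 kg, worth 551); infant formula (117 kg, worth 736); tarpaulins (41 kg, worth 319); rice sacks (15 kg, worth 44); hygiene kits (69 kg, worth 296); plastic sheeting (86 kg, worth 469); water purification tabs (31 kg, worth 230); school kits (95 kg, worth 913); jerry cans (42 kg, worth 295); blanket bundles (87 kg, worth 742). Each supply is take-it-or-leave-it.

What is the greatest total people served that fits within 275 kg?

2269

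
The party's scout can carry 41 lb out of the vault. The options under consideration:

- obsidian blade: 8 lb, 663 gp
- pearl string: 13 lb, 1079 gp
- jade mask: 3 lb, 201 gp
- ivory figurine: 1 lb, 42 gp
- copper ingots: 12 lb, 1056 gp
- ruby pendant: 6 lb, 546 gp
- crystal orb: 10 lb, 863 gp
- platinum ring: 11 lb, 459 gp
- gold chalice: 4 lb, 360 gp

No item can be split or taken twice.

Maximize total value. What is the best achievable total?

3544

Taking the top-ratio items first gives obsidian blade + ivory figurine + copper ingots + ruby pendant + crystal orb + gold chalice for 3530 (41 lb).
The 13 lb tied up in obsidian blade and ivory figurine and gold chalice is better spent on pearl string — total rises to 3544 (41 lb).
Next best is obsidian blade + ivory figurine + copper ingots + ruby pendant + crystal orb + gold chalice at 3530 (41 lb) — short by 14.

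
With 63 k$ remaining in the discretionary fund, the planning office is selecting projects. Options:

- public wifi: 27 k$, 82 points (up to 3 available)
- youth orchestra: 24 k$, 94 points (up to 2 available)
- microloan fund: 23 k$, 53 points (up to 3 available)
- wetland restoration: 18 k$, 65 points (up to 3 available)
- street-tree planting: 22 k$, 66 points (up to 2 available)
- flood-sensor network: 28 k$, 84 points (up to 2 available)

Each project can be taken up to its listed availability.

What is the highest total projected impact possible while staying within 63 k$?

224

The ratio heuristic lands on 2×youth orchestra (188) but leaves 15 k$ idle.
Replace youth orchestra with 2×wetland restoration: the trade gains 36 net, giving 224 at 60 k$.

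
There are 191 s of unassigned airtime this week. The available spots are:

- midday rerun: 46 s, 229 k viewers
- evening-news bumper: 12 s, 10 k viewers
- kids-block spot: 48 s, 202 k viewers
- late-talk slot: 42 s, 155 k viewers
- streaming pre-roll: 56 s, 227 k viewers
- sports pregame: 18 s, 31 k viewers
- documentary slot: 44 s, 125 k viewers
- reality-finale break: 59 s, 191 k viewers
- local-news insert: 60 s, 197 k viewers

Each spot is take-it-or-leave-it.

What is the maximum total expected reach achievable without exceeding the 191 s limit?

736

Greedy by ratio would take midday rerun + evening-news bumper + kids-block spot + streaming pre-roll + sports pregame: 180 s used, total 699.
A better packing is midday rerun + late-talk slot + streaming pre-roll + documentary slot: 188 s, total 736.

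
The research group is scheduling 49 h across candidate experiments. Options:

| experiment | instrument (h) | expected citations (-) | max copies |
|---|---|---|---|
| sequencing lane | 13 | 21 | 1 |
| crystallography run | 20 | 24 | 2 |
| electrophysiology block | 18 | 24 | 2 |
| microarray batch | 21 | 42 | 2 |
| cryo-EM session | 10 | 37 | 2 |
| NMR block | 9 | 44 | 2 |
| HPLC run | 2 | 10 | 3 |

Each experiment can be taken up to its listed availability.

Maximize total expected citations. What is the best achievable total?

192

By expected citations per h: HPLC run 5.00, NMR block 4.89, cryo-EM session 3.70, microarray batch 2.00 lead.
Taking 2×cryo-EM session + 2×NMR block + 3×HPLC run: 44 h used, 192 in expected citations.
Every other selection either busts 49 h or exceeds an availability limit or fails to beat 192.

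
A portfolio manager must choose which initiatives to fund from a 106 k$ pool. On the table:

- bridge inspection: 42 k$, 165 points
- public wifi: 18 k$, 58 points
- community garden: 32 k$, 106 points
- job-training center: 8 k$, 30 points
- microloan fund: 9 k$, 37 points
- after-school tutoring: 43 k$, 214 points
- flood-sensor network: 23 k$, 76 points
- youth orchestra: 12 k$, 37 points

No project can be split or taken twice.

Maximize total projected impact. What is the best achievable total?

453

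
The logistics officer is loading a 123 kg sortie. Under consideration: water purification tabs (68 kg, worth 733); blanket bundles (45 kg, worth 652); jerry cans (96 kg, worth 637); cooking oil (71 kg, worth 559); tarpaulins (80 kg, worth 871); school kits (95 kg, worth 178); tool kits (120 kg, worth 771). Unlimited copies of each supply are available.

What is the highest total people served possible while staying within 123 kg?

1385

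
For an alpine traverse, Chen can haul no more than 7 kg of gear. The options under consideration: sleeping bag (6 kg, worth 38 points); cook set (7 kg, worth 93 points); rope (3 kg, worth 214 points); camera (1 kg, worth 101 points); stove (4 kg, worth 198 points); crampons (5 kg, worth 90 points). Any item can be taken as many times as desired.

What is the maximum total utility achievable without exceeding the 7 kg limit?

707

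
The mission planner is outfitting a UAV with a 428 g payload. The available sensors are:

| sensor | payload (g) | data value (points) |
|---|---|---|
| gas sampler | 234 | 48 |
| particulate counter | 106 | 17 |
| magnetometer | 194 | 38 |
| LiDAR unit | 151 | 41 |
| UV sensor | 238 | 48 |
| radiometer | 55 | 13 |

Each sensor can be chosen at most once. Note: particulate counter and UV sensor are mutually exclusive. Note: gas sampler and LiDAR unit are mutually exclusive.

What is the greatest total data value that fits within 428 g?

Ranking by ratio (data value/g): LiDAR unit 0.27, radiometer 0.24, gas sampler 0.21.
Best packing: magnetometer + LiDAR unit + radiometer — 400 g, 92 total.
No other feasible combination exceeds 92.

92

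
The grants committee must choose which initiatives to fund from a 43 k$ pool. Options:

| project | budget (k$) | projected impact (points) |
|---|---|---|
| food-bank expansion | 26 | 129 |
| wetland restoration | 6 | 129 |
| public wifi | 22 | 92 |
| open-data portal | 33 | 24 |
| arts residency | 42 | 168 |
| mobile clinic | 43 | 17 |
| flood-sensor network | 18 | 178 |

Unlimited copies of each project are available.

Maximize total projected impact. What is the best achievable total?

903

By projected impact per k$: wetland restoration 21.50, flood-sensor network 9.89, food-bank expansion 4.96 lead.
Taking 7×wetland restoration: 42 k$ used, 903 in projected impact.
Nothing else within 43 k$ beats 903.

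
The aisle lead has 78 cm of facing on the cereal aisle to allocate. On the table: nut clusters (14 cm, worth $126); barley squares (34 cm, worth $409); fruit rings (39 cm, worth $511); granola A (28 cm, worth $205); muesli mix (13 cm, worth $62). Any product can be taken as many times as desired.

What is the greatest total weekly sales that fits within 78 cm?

Density check — fruit rings 13.10, barley squares 12.03, nut clusters 9.00, granola A 7.32 are the best per cm.
Best packing: 2×fruit rings — 78 cm, 1022 total.
No other feasible combination exceeds 1022.

1022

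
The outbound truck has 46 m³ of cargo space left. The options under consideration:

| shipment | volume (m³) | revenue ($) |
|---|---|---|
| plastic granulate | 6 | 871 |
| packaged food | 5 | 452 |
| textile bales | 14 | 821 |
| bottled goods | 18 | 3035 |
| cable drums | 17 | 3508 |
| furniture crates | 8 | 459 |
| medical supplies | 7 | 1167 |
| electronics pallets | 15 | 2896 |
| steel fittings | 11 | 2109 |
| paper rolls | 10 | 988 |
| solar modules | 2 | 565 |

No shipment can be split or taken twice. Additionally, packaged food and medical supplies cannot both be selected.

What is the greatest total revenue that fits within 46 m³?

9078

By revenue per m³: solar modules 282.50, cable drums 206.35, electronics pallets 193.07 lead.
Cable drums + electronics pallets + steel fittings + solar modules uses 45 of the 46 m³ and totals 9078.
The closest alternative, bottled goods + cable drums + steel fittings, reaches only 8652.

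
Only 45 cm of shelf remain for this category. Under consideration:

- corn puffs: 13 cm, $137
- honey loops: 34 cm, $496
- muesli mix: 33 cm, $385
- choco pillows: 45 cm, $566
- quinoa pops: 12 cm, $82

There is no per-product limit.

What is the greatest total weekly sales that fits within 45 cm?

Ranking by ratio (weekly sales/cm): honey loops 14.59, choco pillows 12.58, muesli mix 11.67.
The ratio heuristic lands on honey loops (496) but leaves 11 cm idle.
The 34 cm tied up in honey loops is better spent on choco pillows — total rises to 566 (45 cm).
No other feasible combination exceeds 566.

566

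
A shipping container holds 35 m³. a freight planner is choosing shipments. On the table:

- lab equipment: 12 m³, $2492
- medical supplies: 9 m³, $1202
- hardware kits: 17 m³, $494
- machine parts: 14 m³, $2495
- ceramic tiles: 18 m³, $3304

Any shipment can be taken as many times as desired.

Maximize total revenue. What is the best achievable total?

6189

Ranking by ratio (revenue/m³): lab equipment 207.67, ceramic tiles 183.56, machine parts 178.21.
Greedy by ratio would take 2×lab equipment + medical supplies: 33 m³ used, total 6186.
Replace lab equipment with machine parts: the trade gains 3 net, giving 6189 at 35 m³.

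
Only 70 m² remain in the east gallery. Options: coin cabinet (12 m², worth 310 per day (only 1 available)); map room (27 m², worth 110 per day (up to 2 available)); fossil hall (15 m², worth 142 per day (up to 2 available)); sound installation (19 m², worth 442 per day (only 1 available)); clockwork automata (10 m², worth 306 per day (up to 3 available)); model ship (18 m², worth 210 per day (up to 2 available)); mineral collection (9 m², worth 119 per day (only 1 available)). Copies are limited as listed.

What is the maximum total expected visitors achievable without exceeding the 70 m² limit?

Density check — clockwork automata 30.60, coin cabinet 25.83, sound installation 23.26 are the best per m².
Taking coin cabinet + sound installation + 3×clockwork automata + mineral collection: 70 m² used, 1789 in expected visitors.
That's the maximum — no swap from here does better than 1789.

1789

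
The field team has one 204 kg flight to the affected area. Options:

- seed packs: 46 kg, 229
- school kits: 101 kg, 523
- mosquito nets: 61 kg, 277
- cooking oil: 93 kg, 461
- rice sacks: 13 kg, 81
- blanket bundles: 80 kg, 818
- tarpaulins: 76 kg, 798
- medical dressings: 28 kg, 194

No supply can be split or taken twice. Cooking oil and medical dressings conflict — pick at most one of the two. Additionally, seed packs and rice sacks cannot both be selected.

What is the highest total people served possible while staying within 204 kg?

1891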